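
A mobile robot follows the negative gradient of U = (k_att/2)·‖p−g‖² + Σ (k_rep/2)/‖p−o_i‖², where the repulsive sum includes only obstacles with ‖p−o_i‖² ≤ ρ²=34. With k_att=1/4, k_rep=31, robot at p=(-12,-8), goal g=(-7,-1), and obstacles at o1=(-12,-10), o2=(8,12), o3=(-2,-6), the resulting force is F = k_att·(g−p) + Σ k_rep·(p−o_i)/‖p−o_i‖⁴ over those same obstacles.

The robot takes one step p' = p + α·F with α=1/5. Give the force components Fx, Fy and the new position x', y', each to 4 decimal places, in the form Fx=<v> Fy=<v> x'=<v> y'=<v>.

F_att = 1/4·(g−p) = 1/4·(5,7) = (1.2500,1.7500)
o1: d²=4 ≤ ρ²=34; F_rep = 31·(0,2)/4² = (0.0000,3.8750)
o2: d²=800 > ρ²=34 → inactive
o3: d²=104 > ρ²=34 → inactive
F = F_att + ΣF_rep = (1.2500,5.6250)
p' = p + 1/5·F = (-11.7500,-6.8750)

Fx=1.2500 Fy=5.6250 x'=-11.7500 y'=-6.8750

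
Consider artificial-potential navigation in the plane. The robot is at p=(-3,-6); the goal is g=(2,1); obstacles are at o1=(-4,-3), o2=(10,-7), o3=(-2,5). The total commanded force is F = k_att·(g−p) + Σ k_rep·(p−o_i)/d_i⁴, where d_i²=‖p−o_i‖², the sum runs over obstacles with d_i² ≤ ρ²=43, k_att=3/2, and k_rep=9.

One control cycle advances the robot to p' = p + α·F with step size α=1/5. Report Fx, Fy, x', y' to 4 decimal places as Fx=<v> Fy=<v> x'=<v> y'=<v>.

F_att = 3/2·(g−p) = 3/2·(5,7) = (7.5000,10.5000)
o1: d²=10 ≤ ρ²=43; F_rep = 9·(1,-3)/10² = (0.0900,-0.2700)
o2: d²=170 > ρ²=43 → inactive
o3: d²=122 > ρ²=43 → inactive
F = F_att + ΣF_rep = (7.5900,10.2300)
p' = p + 1/5·F = (-1.4820,-3.9540)

Fx=7.5900 Fy=10.2300 x'=-1.4820 y'=-3.9540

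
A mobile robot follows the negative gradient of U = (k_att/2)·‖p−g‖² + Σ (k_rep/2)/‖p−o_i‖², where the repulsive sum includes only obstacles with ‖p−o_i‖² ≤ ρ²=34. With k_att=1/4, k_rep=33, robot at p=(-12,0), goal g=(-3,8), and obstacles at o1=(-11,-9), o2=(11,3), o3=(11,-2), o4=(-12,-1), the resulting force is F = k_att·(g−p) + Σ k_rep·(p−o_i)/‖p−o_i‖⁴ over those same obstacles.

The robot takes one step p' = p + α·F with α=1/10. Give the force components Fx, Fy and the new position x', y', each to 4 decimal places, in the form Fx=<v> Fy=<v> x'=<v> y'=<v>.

F_att = 1/4·(g−p) = 1/4·(9,8) = (2.2500,2.0000)
o1: d²=82 > ρ²=34 → inactive
o2: d²=538 > ρ²=34 → inactive
o3: d²=533 > ρ²=34 → inactive
o4: d²=1 ≤ ρ²=34; F_rep = 33·(0,1)/1² = (0.0000,33.0000)
F = F_att + ΣF_rep = (2.2500,35.0000)
p' = p + 1/10·F = (-11.7750,3.5000)

Fx=2.2500 Fy=35.0000 x'=-11.7750 y'=3.5000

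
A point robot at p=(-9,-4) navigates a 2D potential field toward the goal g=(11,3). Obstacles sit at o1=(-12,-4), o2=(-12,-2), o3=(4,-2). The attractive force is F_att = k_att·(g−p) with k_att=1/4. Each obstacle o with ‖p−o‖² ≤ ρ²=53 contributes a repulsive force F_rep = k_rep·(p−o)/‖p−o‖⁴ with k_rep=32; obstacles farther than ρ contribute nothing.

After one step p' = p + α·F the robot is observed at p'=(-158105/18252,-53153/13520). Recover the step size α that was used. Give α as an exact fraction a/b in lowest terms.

α = 1/20

F_att = 1/4·(g−p) = 1/4·(20,7) = (5.0000,1.7500)
o1: d²=9 ≤ ρ²=53; F_rep = 32·(3,0)/9² = (1.1852,0.0000)
o2: d²=13 ≤ ρ²=53; F_rep = 32·(3,-2)/13² = (0.5680,-0.3787)
o3: d²=173 > ρ²=53 → inactive
F = F_att + ΣF_rep = (6.7532,1.3713)
Δp = p'−p = (0.3377,0.0686); α = Δx/Fx = (6163/18252) / (30815/4563) = 1/20
check: Δy/Fy = (927/13520) / (927/676) = 1/20 ✓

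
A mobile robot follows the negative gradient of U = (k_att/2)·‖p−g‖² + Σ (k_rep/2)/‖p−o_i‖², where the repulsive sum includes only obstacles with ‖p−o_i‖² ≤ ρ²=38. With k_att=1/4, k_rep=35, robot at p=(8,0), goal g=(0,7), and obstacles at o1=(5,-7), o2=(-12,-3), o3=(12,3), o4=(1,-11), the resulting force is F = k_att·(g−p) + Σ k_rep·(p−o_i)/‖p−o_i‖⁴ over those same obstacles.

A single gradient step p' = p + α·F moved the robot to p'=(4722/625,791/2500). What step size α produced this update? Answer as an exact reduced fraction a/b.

α = 1/5

F_att = 1/4·(g−p) = 1/4·(-8,7) = (-2.0000,1.7500)
o1: d²=58 > ρ²=38 → inactive
o2: d²=409 > ρ²=38 → inactive
o3: d²=25 ≤ ρ²=38; F_rep = 35·(-4,-3)/25² = (-0.2240,-0.1680)
o4: d²=170 > ρ²=38 → inactive
F = F_att + ΣF_rep = (-2.2240,1.5820)
Δp = p'−p = (-0.4448,0.3164); α = Δx/Fx = (-278/625) / (-278/125) = 1/5
check: Δy/Fy = (791/2500) / (791/500) = 1/5 ✓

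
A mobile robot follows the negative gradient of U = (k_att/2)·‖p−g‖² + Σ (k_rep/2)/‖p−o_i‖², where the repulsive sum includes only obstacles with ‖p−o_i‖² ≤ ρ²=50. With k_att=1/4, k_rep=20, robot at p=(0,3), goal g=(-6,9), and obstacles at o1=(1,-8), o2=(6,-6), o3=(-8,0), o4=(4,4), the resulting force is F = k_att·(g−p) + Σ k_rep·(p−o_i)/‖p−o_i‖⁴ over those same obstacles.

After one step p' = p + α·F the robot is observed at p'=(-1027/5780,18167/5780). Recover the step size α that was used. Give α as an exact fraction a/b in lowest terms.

F_att = 1/4·(g−p) = 1/4·(-6,6) = (-1.5000,1.5000)
o1: d²=122 > ρ²=50 → inactive
o2: d²=117 > ρ²=50 → inactive
o3: d²=73 > ρ²=50 → inactive
o4: d²=17 ≤ ρ²=50; F_rep = 20·(-4,-1)/17² = (-0.2768,-0.0692)
F = F_att + ΣF_rep = (-1.7768,1.4308)
Δp = p'−p = (-0.1777,0.1431); α = Δx/Fx = (-1027/5780) / (-1027/578) = 1/10
check: Δy/Fy = (827/5780) / (827/578) = 1/10 ✓

α = 1/10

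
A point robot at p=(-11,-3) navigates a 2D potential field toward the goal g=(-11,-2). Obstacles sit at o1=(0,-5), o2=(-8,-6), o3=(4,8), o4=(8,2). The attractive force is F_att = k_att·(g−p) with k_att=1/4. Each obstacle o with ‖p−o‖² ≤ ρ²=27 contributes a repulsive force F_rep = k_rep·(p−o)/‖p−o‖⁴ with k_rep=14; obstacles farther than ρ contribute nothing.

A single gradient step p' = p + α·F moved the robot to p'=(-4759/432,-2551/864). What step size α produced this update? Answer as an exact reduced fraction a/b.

F_att = 1/4·(g−p) = 1/4·(0,1) = (0.0000,0.2500)
o1: d²=125 > ρ²=27 → inactive
o2: d²=18 ≤ ρ²=27; F_rep = 14·(-3,3)/18² = (-0.1296,0.1296)
o3: d²=346 > ρ²=27 → inactive
o4: d²=386 > ρ²=27 → inactive
F = F_att + ΣF_rep = (-0.1296,0.3796)
Δp = p'−p = (-0.0162,0.0475); α = Δx/Fx = (-7/432) / (-7/54) = 1/8
check: Δy/Fy = (41/864) / (41/108) = 1/8 ✓

α = 1/8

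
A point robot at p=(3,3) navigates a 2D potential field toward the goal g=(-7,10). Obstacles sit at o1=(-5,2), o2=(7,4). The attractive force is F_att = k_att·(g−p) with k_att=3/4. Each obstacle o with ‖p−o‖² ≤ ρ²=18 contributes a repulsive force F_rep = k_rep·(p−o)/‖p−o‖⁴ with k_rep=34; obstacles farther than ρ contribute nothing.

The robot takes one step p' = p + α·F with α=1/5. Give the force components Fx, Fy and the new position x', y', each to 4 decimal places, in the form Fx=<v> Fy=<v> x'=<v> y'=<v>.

F_att = 3/4·(g−p) = 3/4·(-10,7) = (-7.5000,5.2500)
o1: d²=65 > ρ²=18 → inactive
o2: d²=17 ≤ ρ²=18; F_rep = 34·(-4,-1)/17² = (-0.4706,-0.1176)
F = F_att + ΣF_rep = (-7.9706,5.1324)
p' = p + 1/5·F = (1.4059,4.0265)

Fx=-7.9706 Fy=5.1324 x'=1.4059 y'=4.0265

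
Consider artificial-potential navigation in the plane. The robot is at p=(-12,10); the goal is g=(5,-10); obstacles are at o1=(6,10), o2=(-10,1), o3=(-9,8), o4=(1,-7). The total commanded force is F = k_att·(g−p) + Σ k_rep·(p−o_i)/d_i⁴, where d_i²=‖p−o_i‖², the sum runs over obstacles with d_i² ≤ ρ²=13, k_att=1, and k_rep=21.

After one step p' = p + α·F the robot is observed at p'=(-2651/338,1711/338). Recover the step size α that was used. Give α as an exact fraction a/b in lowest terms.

F_att = 1·(g−p) = 1·(17,-20) = (17.0000,-20.0000)
o1: d²=324 > ρ²=13 → inactive
o2: d²=85 > ρ²=13 → inactive
o3: d²=13 ≤ ρ²=13; F_rep = 21·(-3,2)/13² = (-0.3728,0.2485)
o4: d²=458 > ρ²=13 → inactive
F = F_att + ΣF_rep = (16.6272,-19.7515)
Δp = p'−p = (4.1568,-4.9379); α = Δx/Fx = (1405/338) / (2810/169) = 1/4
check: Δy/Fy = (-1669/338) / (-3338/169) = 1/4 ✓

α = 1/4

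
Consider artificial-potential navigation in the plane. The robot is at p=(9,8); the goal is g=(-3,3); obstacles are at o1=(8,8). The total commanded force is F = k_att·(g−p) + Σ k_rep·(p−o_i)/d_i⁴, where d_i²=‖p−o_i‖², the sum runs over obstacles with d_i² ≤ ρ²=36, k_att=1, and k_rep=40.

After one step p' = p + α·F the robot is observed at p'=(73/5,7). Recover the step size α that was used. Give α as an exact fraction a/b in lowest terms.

α = 1/5

F_att = 1·(g−p) = 1·(-12,-5) = (-12.0000,-5.0000)
o1: d²=1 ≤ ρ²=36; F_rep = 40·(1,0)/1² = (40.0000,0.0000)
F = F_att + ΣF_rep = (28.0000,-5.0000)
Δp = p'−p = (5.6000,-1.0000); α = Δx/Fx = (28/5) / (28) = 1/5
check: Δy/Fy = (-1) / (-5) = 1/5 ✓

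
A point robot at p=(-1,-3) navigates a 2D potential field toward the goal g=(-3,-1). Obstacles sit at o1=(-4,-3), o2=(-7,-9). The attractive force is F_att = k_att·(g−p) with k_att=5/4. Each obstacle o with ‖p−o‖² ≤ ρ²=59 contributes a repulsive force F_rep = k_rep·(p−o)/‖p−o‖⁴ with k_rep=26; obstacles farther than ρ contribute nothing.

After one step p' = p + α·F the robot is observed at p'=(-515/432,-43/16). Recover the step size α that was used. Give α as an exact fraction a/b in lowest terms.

α = 1/8

F_att = 5/4·(g−p) = 5/4·(-2,2) = (-2.5000,2.5000)
o1: d²=9 ≤ ρ²=59; F_rep = 26·(3,0)/9² = (0.9630,0.0000)
o2: d²=72 > ρ²=59 → inactive
F = F_att + ΣF_rep = (-1.5370,2.5000)
Δp = p'−p = (-0.1921,0.3125); α = Δx/Fx = (-83/432) / (-83/54) = 1/8
check: Δy/Fy = (5/16) / (5/2) = 1/8 ✓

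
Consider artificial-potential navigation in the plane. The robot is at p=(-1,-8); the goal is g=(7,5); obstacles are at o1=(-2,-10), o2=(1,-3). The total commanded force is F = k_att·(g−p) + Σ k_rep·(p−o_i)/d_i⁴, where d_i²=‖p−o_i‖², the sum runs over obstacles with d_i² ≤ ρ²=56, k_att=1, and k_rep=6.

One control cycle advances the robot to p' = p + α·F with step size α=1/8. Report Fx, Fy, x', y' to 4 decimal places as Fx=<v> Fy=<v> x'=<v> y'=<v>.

Fx=8.2257 Fy=13.4443 x'=0.0282 y'=-6.3195

F_att = 1·(g−p) = 1·(8,13) = (8.0000,13.0000)
o1: d²=5 ≤ ρ²=56; F_rep = 6·(1,2)/5² = (0.2400,0.4800)
o2: d²=29 ≤ ρ²=56; F_rep = 6·(-2,-5)/29² = (-0.0143,-0.0357)
F = F_att + ΣF_rep = (8.2257,13.4443)
p' = p + 1/8·F = (0.0282,-6.3195)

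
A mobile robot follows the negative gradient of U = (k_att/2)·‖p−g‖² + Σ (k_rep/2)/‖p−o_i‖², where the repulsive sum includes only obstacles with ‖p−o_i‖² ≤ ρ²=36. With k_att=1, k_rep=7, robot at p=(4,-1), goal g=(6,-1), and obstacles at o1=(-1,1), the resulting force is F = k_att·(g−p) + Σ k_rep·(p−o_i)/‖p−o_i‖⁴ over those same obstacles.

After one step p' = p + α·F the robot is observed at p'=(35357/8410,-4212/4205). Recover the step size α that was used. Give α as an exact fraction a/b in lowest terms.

F_att = 1·(g−p) = 1·(2,0) = (2.0000,0.0000)
o1: d²=29 ≤ ρ²=36; F_rep = 7·(5,-2)/29² = (0.0416,-0.0166)
F = F_att + ΣF_rep = (2.0416,-0.0166)
Δp = p'−p = (0.2042,-0.0017); α = Δx/Fx = (1717/8410) / (1717/841) = 1/10
check: Δy/Fy = (-7/4205) / (-14/841) = 1/10 ✓

α = 1/10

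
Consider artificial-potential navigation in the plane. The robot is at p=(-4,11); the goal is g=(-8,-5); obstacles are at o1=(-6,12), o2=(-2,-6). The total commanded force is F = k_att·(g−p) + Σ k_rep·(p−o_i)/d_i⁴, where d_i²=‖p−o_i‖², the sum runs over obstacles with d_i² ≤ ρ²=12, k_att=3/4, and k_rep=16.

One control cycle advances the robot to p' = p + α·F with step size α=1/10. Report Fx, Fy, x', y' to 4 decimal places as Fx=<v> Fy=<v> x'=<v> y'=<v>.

F_att = 3/4·(g−p) = 3/4·(-4,-16) = (-3.0000,-12.0000)
o1: d²=5 ≤ ρ²=12; F_rep = 16·(2,-1)/5² = (1.2800,-0.6400)
o2: d²=293 > ρ²=12 → inactive
F = F_att + ΣF_rep = (-1.7200,-12.6400)
p' = p + 1/10·F = (-4.1720,9.7360)

Fx=-1.7200 Fy=-12.6400 x'=-4.1720 y'=9.7360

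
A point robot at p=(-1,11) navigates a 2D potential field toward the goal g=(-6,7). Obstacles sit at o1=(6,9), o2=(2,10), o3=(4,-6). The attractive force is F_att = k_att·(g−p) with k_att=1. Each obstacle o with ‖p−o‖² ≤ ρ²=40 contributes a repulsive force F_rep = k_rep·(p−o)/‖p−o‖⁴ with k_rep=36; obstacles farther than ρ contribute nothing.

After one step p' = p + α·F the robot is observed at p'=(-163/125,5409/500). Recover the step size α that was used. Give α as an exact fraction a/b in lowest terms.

F_att = 1·(g−p) = 1·(-5,-4) = (-5.0000,-4.0000)
o1: d²=53 > ρ²=40 → inactive
o2: d²=10 ≤ ρ²=40; F_rep = 36·(-3,1)/10² = (-1.0800,0.3600)
o3: d²=314 > ρ²=40 → inactive
F = F_att + ΣF_rep = (-6.0800,-3.6400)
Δp = p'−p = (-0.3040,-0.1820); α = Δx/Fx = (-38/125) / (-152/25) = 1/20
check: Δy/Fy = (-91/500) / (-91/25) = 1/20 ✓

α = 1/20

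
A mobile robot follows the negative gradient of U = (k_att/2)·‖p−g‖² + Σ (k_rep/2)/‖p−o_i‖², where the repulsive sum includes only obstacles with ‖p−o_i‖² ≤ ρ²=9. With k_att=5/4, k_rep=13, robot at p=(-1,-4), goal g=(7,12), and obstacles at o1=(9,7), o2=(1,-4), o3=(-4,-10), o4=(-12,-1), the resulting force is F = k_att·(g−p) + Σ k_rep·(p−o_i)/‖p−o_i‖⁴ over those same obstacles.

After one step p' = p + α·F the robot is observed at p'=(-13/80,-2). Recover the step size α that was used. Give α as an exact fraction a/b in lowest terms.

α = 1/10

F_att = 5/4·(g−p) = 5/4·(8,16) = (10.0000,20.0000)
o1: d²=221 > ρ²=9 → inactive
o2: d²=4 ≤ ρ²=9; F_rep = 13·(-2,0)/4² = (-1.6250,0.0000)
o3: d²=45 > ρ²=9 → inactive
o4: d²=130 > ρ²=9 → inactive
F = F_att + ΣF_rep = (8.3750,20.0000)
Δp = p'−p = (0.8375,2.0000); α = Δx/Fx = (67/80) / (67/8) = 1/10
check: Δy/Fy = (2) / (20) = 1/10 ✓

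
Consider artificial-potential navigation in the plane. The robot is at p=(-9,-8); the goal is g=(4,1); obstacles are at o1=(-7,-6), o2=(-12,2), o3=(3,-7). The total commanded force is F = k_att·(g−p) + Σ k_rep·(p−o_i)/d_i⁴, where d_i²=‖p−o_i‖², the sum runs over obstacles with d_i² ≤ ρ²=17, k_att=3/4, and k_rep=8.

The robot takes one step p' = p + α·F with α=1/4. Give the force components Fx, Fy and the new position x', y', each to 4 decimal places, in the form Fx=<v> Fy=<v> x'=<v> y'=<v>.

F_att = 3/4·(g−p) = 3/4·(13,9) = (9.7500,6.7500)
o1: d²=8 ≤ ρ²=17; F_rep = 8·(-2,-2)/8² = (-0.2500,-0.2500)
o2: d²=109 > ρ²=17 → inactive
o3: d²=145 > ρ²=17 → inactive
F = F_att + ΣF_rep = (9.5000,6.5000)
p' = p + 1/4·F = (-6.6250,-6.3750)

Fx=9.5000 Fy=6.5000 x'=-6.6250 y'=-6.3750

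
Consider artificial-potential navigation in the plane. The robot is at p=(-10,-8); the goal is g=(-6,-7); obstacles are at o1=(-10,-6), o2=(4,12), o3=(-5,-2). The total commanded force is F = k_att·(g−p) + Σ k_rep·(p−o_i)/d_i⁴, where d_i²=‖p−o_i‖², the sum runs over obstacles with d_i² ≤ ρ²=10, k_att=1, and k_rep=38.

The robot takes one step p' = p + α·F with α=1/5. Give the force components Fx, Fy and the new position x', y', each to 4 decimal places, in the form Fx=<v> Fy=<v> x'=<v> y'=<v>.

Fx=4.0000 Fy=-3.7500 x'=-9.2000 y'=-8.7500

F_att = 1·(g−p) = 1·(4,1) = (4.0000,1.0000)
o1: d²=4 ≤ ρ²=10; F_rep = 38·(0,-2)/4² = (0.0000,-4.7500)
o2: d²=596 > ρ²=10 → inactive
o3: d²=61 > ρ²=10 → inactive
F = F_att + ΣF_rep = (4.0000,-3.7500)
p' = p + 1/5·F = (-9.2000,-8.7500)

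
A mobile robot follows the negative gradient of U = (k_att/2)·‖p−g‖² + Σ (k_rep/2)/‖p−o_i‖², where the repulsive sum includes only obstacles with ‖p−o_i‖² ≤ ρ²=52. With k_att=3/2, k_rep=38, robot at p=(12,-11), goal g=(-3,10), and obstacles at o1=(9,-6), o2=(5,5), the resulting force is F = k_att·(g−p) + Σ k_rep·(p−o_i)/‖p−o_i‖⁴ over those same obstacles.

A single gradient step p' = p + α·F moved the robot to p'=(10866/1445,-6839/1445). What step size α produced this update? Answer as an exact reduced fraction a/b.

α = 1/5

F_att = 3/2·(g−p) = 3/2·(-15,21) = (-22.5000,31.5000)
o1: d²=34 ≤ ρ²=52; F_rep = 38·(3,-5)/34² = (0.0986,-0.1644)
o2: d²=305 > ρ²=52 → inactive
F = F_att + ΣF_rep = (-22.4014,31.3356)
Δp = p'−p = (-4.4803,6.2671); α = Δx/Fx = (-6474/1445) / (-6474/289) = 1/5
check: Δy/Fy = (9056/1445) / (9056/289) = 1/5 ✓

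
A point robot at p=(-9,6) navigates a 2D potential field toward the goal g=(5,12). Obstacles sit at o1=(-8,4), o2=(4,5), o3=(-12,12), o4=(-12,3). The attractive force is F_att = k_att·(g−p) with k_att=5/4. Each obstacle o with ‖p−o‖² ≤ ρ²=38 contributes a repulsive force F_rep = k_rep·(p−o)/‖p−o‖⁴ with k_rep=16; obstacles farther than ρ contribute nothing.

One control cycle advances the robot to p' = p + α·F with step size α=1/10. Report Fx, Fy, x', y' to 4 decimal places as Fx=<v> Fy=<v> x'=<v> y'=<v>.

F_att = 5/4·(g−p) = 5/4·(14,6) = (17.5000,7.5000)
o1: d²=5 ≤ ρ²=38; F_rep = 16·(-1,2)/5² = (-0.6400,1.2800)
o2: d²=170 > ρ²=38 → inactive
o3: d²=45 > ρ²=38 → inactive
o4: d²=18 ≤ ρ²=38; F_rep = 16·(3,3)/18² = (0.1481,0.1481)
F = F_att + ΣF_rep = (17.0081,8.9281)
p' = p + 1/10·F = (-7.2992,6.8928)

Fx=17.0081 Fy=8.9281 x'=-7.2992 y'=6.8928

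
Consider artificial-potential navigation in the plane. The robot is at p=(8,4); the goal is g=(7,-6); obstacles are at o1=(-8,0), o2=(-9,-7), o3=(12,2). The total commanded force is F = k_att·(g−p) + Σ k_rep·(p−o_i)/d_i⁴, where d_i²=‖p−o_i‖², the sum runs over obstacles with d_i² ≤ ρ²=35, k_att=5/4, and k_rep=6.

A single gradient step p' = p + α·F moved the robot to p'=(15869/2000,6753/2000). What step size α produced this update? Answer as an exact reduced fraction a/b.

F_att = 5/4·(g−p) = 5/4·(-1,-10) = (-1.2500,-12.5000)
o1: d²=272 > ρ²=35 → inactive
o2: d²=410 > ρ²=35 → inactive
o3: d²=20 ≤ ρ²=35; F_rep = 6·(-4,2)/20² = (-0.0600,0.0300)
F = F_att + ΣF_rep = (-1.3100,-12.4700)
Δp = p'−p = (-0.0655,-0.6235); α = Δx/Fx = (-131/2000) / (-131/100) = 1/20
check: Δy/Fy = (-1247/2000) / (-1247/100) = 1/20 ✓

α = 1/20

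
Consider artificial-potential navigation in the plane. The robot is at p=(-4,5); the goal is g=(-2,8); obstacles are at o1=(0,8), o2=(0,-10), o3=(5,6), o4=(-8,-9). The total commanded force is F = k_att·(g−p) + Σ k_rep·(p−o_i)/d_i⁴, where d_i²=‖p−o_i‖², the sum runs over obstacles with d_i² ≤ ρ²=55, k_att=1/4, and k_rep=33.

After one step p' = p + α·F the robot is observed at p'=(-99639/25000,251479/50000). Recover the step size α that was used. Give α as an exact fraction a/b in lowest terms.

F_att = 1/4·(g−p) = 1/4·(2,3) = (0.5000,0.7500)
o1: d²=25 ≤ ρ²=55; F_rep = 33·(-4,-3)/25² = (-0.2112,-0.1584)
o2: d²=241 > ρ²=55 → inactive
o3: d²=82 > ρ²=55 → inactive
o4: d²=212 > ρ²=55 → inactive
F = F_att + ΣF_rep = (0.2888,0.5916)
Δp = p'−p = (0.0144,0.0296); α = Δx/Fx = (361/25000) / (361/1250) = 1/20
check: Δy/Fy = (1479/50000) / (1479/2500) = 1/20 ✓

α = 1/20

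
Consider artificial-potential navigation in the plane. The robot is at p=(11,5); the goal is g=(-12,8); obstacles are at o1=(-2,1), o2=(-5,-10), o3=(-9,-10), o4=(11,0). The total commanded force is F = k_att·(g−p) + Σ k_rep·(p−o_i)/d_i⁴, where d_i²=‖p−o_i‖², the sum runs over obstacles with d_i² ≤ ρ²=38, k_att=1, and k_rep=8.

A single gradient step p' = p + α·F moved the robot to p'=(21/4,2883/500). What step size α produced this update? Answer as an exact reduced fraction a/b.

F_att = 1·(g−p) = 1·(-23,3) = (-23.0000,3.0000)
o1: d²=185 > ρ²=38 → inactive
o2: d²=481 > ρ²=38 → inactive
o3: d²=625 > ρ²=38 → inactive
o4: d²=25 ≤ ρ²=38; F_rep = 8·(0,5)/25² = (0.0000,0.0640)
F = F_att + ΣF_rep = (-23.0000,3.0640)
Δp = p'−p = (-5.7500,0.7660); α = Δx/Fx = (-23/4) / (-23) = 1/4
check: Δy/Fy = (383/500) / (383/125) = 1/4 ✓

α = 1/4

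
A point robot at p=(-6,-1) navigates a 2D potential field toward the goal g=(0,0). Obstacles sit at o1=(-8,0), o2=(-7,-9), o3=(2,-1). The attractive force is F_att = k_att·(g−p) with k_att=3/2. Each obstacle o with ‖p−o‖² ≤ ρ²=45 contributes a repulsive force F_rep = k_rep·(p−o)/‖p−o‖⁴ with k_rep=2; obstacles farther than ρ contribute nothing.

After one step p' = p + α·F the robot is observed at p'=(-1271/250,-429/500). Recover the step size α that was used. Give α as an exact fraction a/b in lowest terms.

α = 1/10

F_att = 3/2·(g−p) = 3/2·(6,1) = (9.0000,1.5000)
o1: d²=5 ≤ ρ²=45; F_rep = 2·(2,-1)/5² = (0.1600,-0.0800)
o2: d²=65 > ρ²=45 → inactive
o3: d²=64 > ρ²=45 → inactive
F = F_att + ΣF_rep = (9.1600,1.4200)
Δp = p'−p = (0.9160,0.1420); α = Δx/Fx = (229/250) / (229/25) = 1/10
check: Δy/Fy = (71/500) / (71/50) = 1/10 ✓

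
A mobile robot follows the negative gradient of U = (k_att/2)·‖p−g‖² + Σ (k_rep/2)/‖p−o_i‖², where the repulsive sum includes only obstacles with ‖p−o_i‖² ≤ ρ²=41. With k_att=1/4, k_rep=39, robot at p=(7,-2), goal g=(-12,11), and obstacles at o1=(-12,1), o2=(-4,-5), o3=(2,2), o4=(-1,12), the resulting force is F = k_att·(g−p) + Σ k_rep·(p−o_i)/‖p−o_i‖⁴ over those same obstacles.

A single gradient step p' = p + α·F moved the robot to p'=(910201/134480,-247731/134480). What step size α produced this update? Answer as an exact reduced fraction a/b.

F_att = 1/4·(g−p) = 1/4·(-19,13) = (-4.7500,3.2500)
o1: d²=370 > ρ²=41 → inactive
o2: d²=130 > ρ²=41 → inactive
o3: d²=41 ≤ ρ²=41; F_rep = 39·(5,-4)/41² = (0.1160,-0.0928)
o4: d²=260 > ρ²=41 → inactive
F = F_att + ΣF_rep = (-4.6340,3.1572)
Δp = p'−p = (-0.2317,0.1579); α = Δx/Fx = (-31159/134480) / (-31159/6724) = 1/20
check: Δy/Fy = (21229/134480) / (21229/6724) = 1/20 ✓

α = 1/20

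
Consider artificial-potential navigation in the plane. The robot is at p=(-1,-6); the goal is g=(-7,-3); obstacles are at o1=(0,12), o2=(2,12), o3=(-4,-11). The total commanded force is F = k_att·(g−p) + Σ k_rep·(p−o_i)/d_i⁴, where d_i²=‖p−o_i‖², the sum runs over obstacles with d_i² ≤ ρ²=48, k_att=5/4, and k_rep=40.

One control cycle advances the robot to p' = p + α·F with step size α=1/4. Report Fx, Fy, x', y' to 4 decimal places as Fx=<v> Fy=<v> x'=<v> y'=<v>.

F_att = 5/4·(g−p) = 5/4·(-6,3) = (-7.5000,3.7500)
o1: d²=325 > ρ²=48 → inactive
o2: d²=333 > ρ²=48 → inactive
o3: d²=34 ≤ ρ²=48; F_rep = 40·(3,5)/34² = (0.1038,0.1730)
F = F_att + ΣF_rep = (-7.3962,3.9230)
p' = p + 1/4·F = (-2.8490,-5.0192)

Fx=-7.3962 Fy=3.9230 x'=-2.8490 y'=-5.0192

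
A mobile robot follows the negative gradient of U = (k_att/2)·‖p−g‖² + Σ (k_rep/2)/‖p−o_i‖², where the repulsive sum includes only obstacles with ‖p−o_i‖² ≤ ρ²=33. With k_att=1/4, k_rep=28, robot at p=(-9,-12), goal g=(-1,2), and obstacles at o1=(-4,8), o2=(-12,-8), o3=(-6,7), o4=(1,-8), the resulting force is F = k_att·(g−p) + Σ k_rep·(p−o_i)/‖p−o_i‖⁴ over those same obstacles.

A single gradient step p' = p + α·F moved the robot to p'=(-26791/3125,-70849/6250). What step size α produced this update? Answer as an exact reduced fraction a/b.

α = 1/5

F_att = 1/4·(g−p) = 1/4·(8,14) = (2.0000,3.5000)
o1: d²=425 > ρ²=33 → inactive
o2: d²=25 ≤ ρ²=33; F_rep = 28·(3,-4)/25² = (0.1344,-0.1792)
o3: d²=370 > ρ²=33 → inactive
o4: d²=116 > ρ²=33 → inactive
F = F_att + ΣF_rep = (2.1344,3.3208)
Δp = p'−p = (0.4269,0.6642); α = Δx/Fx = (1334/3125) / (1334/625) = 1/5
check: Δy/Fy = (4151/6250) / (4151/1250) = 1/5 ✓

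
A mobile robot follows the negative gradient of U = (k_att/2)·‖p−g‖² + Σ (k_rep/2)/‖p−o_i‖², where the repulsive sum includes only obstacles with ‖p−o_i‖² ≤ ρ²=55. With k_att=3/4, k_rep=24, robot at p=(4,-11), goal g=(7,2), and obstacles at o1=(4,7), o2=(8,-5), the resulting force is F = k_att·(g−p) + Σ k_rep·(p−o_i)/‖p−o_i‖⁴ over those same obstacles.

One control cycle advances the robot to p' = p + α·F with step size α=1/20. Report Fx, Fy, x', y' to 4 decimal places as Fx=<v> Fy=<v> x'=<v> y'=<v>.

Fx=2.2145 Fy=9.6967 x'=4.1107 y'=-10.5152

F_att = 3/4·(g−p) = 3/4·(3,13) = (2.2500,9.7500)
o1: d²=324 > ρ²=55 → inactive
o2: d²=52 ≤ ρ²=55; F_rep = 24·(-4,-6)/52² = (-0.0355,-0.0533)
F = F_att + ΣF_rep = (2.2145,9.6967)
p' = p + 1/20·F = (4.1107,-10.5152)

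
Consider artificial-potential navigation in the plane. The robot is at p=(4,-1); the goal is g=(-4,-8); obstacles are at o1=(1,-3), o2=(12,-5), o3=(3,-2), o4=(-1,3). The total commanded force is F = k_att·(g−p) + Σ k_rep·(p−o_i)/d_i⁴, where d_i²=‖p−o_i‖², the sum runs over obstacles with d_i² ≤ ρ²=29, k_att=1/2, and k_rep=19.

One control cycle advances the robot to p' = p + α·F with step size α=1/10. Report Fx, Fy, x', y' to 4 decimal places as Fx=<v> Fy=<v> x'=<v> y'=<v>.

F_att = 1/2·(g−p) = 1/2·(-8,-7) = (-4.0000,-3.5000)
o1: d²=13 ≤ ρ²=29; F_rep = 19·(3,2)/13² = (0.3373,0.2249)
o2: d²=80 > ρ²=29 → inactive
o3: d²=2 ≤ ρ²=29; F_rep = 19·(1,1)/2² = (4.7500,4.7500)
o4: d²=41 > ρ²=29 → inactive
F = F_att + ΣF_rep = (1.0873,1.4749)
p' = p + 1/10·F = (4.1087,-0.8525)

Fx=1.0873 Fy=1.4749 x'=4.1087 y'=-0.8525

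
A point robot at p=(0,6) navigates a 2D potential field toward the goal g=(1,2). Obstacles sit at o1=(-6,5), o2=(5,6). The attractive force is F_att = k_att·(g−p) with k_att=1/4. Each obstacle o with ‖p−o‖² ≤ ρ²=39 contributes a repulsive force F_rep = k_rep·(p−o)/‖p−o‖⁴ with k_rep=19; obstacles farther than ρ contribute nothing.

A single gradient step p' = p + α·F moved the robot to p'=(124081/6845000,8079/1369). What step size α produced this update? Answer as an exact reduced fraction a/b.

F_att = 1/4·(g−p) = 1/4·(1,-4) = (0.2500,-1.0000)
o1: d²=37 ≤ ρ²=39; F_rep = 19·(6,1)/37² = (0.0833,0.0139)
o2: d²=25 ≤ ρ²=39; F_rep = 19·(-5,0)/25² = (-0.1520,0.0000)
F = F_att + ΣF_rep = (0.1813,-0.9861)
Δp = p'−p = (0.0181,-0.0986); α = Δx/Fx = (124081/6845000) / (124081/684500) = 1/10
check: Δy/Fy = (-135/1369) / (-1350/1369) = 1/10 ✓

α = 1/10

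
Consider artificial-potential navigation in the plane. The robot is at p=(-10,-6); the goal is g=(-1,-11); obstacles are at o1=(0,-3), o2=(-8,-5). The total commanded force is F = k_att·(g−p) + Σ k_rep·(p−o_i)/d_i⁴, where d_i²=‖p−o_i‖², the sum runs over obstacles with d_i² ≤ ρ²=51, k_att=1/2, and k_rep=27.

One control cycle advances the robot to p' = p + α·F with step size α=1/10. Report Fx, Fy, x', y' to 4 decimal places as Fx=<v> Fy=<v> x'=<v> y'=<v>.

F_att = 1/2·(g−p) = 1/2·(9,-5) = (4.5000,-2.5000)
o1: d²=109 > ρ²=51 → inactive
o2: d²=5 ≤ ρ²=51; F_rep = 27·(-2,-1)/5² = (-2.1600,-1.0800)
F = F_att + ΣF_rep = (2.3400,-3.5800)
p' = p + 1/10·F = (-9.7660,-6.3580)

Fx=2.3400 Fy=-3.5800 x'=-9.7660 y'=-6.3580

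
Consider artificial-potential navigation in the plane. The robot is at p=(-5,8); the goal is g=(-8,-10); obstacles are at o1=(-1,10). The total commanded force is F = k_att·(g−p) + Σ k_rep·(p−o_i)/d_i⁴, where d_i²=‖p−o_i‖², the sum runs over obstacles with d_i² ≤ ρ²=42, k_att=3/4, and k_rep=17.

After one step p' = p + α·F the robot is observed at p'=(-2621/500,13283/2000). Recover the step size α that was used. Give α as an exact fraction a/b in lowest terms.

α = 1/10

F_att = 3/4·(g−p) = 3/4·(-3,-18) = (-2.2500,-13.5000)
o1: d²=20 ≤ ρ²=42; F_rep = 17·(-4,-2)/20² = (-0.1700,-0.0850)
F = F_att + ΣF_rep = (-2.4200,-13.5850)
Δp = p'−p = (-0.2420,-1.3585); α = Δx/Fx = (-121/500) / (-121/50) = 1/10
check: Δy/Fy = (-2717/2000) / (-2717/200) = 1/10 ✓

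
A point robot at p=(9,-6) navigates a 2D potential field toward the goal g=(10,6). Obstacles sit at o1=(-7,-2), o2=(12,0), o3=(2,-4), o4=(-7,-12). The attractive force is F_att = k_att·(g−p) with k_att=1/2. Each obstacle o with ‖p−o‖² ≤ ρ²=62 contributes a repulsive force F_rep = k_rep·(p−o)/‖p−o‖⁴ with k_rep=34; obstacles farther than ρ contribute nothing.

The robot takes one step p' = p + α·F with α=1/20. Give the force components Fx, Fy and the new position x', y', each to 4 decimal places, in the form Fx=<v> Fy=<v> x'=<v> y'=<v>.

F_att = 1/2·(g−p) = 1/2·(1,12) = (0.5000,6.0000)
o1: d²=272 > ρ²=62 → inactive
o2: d²=45 ≤ ρ²=62; F_rep = 34·(-3,-6)/45² = (-0.0504,-0.1007)
o3: d²=53 ≤ ρ²=62; F_rep = 34·(7,-2)/53² = (0.0847,-0.0242)
o4: d²=292 > ρ²=62 → inactive
F = F_att + ΣF_rep = (0.5344,5.8751)
p' = p + 1/20·F = (9.0267,-5.7062)

Fx=0.5344 Fy=5.8751 x'=9.0267 y'=-5.7062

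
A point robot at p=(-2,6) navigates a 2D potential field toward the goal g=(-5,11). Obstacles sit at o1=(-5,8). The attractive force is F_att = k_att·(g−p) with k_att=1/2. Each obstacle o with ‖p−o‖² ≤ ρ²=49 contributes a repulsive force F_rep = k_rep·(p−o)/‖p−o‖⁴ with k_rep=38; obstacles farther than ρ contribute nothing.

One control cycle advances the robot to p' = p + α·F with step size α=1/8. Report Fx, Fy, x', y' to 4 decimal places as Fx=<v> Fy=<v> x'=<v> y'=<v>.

F_att = 1/2·(g−p) = 1/2·(-3,5) = (-1.5000,2.5000)
o1: d²=13 ≤ ρ²=49; F_rep = 38·(3,-2)/13² = (0.6746,-0.4497)
F = F_att + ΣF_rep = (-0.8254,2.0503)
p' = p + 1/8·F = (-2.1032,6.2563)

Fx=-0.8254 Fy=2.0503 x'=-2.1032 y'=6.2563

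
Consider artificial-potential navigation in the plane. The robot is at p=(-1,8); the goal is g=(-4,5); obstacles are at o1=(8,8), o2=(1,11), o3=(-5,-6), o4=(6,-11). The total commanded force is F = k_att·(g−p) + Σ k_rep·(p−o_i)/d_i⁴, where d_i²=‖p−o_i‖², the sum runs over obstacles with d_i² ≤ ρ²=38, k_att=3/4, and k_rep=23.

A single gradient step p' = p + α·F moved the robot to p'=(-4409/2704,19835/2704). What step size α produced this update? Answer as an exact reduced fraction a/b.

F_att = 3/4·(g−p) = 3/4·(-3,-3) = (-2.2500,-2.2500)
o1: d²=81 > ρ²=38 → inactive
o2: d²=13 ≤ ρ²=38; F_rep = 23·(-2,-3)/13² = (-0.2722,-0.4083)
o3: d²=212 > ρ²=38 → inactive
o4: d²=410 > ρ²=38 → inactive
F = F_att + ΣF_rep = (-2.5222,-2.6583)
Δp = p'−p = (-0.6305,-0.6646); α = Δx/Fx = (-1705/2704) / (-1705/676) = 1/4
check: Δy/Fy = (-1797/2704) / (-1797/676) = 1/4 ✓

α = 1/4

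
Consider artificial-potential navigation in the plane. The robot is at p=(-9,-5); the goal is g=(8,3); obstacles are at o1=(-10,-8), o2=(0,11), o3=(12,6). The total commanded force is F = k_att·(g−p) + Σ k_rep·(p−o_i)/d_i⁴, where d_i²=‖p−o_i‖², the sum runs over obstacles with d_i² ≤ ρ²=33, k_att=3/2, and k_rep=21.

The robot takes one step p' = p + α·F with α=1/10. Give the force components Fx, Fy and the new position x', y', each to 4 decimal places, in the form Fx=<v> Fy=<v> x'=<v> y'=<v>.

F_att = 3/2·(g−p) = 3/2·(17,8) = (25.5000,12.0000)
o1: d²=10 ≤ ρ²=33; F_rep = 21·(1,3)/10² = (0.2100,0.6300)
o2: d²=337 > ρ²=33 → inactive
o3: d²=562 > ρ²=33 → inactive
F = F_att + ΣF_rep = (25.7100,12.6300)
p' = p + 1/10·F = (-6.4290,-3.7370)

Fx=25.7100 Fy=12.6300 x'=-6.4290 y'=-3.7370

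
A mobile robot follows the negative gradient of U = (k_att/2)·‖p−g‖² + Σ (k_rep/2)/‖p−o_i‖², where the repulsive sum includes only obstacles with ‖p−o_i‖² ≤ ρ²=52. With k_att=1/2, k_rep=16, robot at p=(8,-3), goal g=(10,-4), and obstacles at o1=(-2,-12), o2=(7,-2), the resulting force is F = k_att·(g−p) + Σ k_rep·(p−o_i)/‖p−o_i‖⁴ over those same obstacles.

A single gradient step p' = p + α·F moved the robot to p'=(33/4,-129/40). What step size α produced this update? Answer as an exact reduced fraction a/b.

α = 1/20

F_att = 1/2·(g−p) = 1/2·(2,-1) = (1.0000,-0.5000)
o1: d²=181 > ρ²=52 → inactive
o2: d²=2 ≤ ρ²=52; F_rep = 16·(1,-1)/2² = (4.0000,-4.0000)
F = F_att + ΣF_rep = (5.0000,-4.5000)
Δp = p'−p = (0.2500,-0.2250); α = Δx/Fx = (1/4) / (5) = 1/20
check: Δy/Fy = (-9/40) / (-9/2) = 1/20 ✓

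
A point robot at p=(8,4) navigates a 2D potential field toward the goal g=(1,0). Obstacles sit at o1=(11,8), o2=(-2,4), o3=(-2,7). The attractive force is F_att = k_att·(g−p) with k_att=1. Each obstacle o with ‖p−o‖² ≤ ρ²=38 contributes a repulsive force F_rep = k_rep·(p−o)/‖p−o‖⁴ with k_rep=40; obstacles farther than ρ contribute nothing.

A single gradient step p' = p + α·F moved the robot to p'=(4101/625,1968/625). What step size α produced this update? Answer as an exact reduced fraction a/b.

α = 1/5

F_att = 1·(g−p) = 1·(-7,-4) = (-7.0000,-4.0000)
o1: d²=25 ≤ ρ²=38; F_rep = 40·(-3,-4)/25² = (-0.1920,-0.2560)
o2: d²=100 > ρ²=38 → inactive
o3: d²=109 > ρ²=38 → inactive
F = F_att + ΣF_rep = (-7.1920,-4.2560)
Δp = p'−p = (-1.4384,-0.8512); α = Δx/Fx = (-899/625) / (-899/125) = 1/5
check: Δy/Fy = (-532/625) / (-532/125) = 1/5 ✓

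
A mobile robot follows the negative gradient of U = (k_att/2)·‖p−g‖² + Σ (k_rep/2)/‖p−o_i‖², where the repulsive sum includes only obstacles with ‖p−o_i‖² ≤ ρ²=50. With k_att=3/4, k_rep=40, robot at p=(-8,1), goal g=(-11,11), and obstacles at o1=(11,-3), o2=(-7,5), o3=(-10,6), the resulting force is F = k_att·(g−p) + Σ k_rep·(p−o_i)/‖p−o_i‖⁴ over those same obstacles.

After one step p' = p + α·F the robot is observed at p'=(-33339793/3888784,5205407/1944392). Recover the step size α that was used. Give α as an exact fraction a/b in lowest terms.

F_att = 3/4·(g−p) = 3/4·(-3,10) = (-2.2500,7.5000)
o1: d²=377 > ρ²=50 → inactive
o2: d²=17 ≤ ρ²=50; F_rep = 40·(-1,-4)/17² = (-0.1384,-0.5536)
o3: d²=29 ≤ ρ²=50; F_rep = 40·(2,-5)/29² = (0.0951,-0.2378)
F = F_att + ΣF_rep = (-2.2933,6.7086)
Δp = p'−p = (-0.5733,1.6771); α = Δx/Fx = (-2229521/3888784) / (-2229521/972196) = 1/4
check: Δy/Fy = (3261015/1944392) / (3261015/486098) = 1/4 ✓

α = 1/4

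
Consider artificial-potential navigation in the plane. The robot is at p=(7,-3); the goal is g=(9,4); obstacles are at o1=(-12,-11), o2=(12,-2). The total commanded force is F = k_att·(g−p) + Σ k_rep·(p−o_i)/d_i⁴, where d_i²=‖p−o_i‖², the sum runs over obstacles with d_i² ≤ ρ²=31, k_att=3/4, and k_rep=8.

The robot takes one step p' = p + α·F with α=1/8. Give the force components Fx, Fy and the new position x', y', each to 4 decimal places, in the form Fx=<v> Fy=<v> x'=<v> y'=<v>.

F_att = 3/4·(g−p) = 3/4·(2,7) = (1.5000,5.2500)
o1: d²=425 > ρ²=31 → inactive
o2: d²=26 ≤ ρ²=31; F_rep = 8·(-5,-1)/26² = (-0.0592,-0.0118)
F = F_att + ΣF_rep = (1.4408,5.2382)
p' = p + 1/8·F = (7.1801,-2.3452)

Fx=1.4408 Fy=5.2382 x'=7.1801 y'=-2.3452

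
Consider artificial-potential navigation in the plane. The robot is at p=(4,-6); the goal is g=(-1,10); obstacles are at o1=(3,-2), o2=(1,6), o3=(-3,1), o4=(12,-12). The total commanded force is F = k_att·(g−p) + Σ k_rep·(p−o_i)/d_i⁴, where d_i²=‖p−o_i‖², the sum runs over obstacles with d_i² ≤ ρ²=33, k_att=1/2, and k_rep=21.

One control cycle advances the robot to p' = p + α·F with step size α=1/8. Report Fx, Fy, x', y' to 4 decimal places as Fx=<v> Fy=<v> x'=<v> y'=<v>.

Fx=-2.4273 Fy=7.7093 x'=3.6966 y'=-5.0363

F_att = 1/2·(g−p) = 1/2·(-5,16) = (-2.5000,8.0000)
o1: d²=17 ≤ ρ²=33; F_rep = 21·(1,-4)/17² = (0.0727,-0.2907)
o2: d²=153 > ρ²=33 → inactive
o3: d²=98 > ρ²=33 → inactive
o4: d²=100 > ρ²=33 → inactive
F = F_att + ΣF_rep = (-2.4273,7.7093)
p' = p + 1/8·F = (3.6966,-5.0363)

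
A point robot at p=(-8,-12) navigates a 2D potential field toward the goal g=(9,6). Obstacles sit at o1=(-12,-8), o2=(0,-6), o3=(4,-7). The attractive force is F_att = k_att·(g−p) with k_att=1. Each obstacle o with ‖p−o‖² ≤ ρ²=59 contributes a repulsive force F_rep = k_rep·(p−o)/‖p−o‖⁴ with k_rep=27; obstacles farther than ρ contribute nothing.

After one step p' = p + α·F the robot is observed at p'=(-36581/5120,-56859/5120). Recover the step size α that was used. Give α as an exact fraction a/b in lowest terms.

α = 1/20

F_att = 1·(g−p) = 1·(17,18) = (17.0000,18.0000)
o1: d²=32 ≤ ρ²=59; F_rep = 27·(4,-4)/32² = (0.1055,-0.1055)
o2: d²=100 > ρ²=59 → inactive
o3: d²=169 > ρ²=59 → inactive
F = F_att + ΣF_rep = (17.1055,17.8945)
Δp = p'−p = (0.8553,0.8947); α = Δx/Fx = (4379/5120) / (4379/256) = 1/20
check: Δy/Fy = (4581/5120) / (4581/256) = 1/20 ✓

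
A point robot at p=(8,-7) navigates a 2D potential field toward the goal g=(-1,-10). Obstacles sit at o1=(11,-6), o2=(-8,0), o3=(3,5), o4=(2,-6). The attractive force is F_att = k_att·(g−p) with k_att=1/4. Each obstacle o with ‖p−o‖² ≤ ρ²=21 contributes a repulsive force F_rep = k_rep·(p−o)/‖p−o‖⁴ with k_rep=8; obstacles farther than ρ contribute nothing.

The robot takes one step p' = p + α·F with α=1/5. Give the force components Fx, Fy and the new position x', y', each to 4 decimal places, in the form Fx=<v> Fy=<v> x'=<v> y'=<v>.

Fx=-2.4900 Fy=-0.8300 x'=7.5020 y'=-7.1660

F_att = 1/4·(g−p) = 1/4·(-9,-3) = (-2.2500,-0.7500)
o1: d²=10 ≤ ρ²=21; F_rep = 8·(-3,-1)/10² = (-0.2400,-0.0800)
o2: d²=305 > ρ²=21 → inactive
o3: d²=169 > ρ²=21 → inactive
o4: d²=37 > ρ²=21 → inactive
F = F_att + ΣF_rep = (-2.4900,-0.8300)
p' = p + 1/5·F = (7.5020,-7.1660)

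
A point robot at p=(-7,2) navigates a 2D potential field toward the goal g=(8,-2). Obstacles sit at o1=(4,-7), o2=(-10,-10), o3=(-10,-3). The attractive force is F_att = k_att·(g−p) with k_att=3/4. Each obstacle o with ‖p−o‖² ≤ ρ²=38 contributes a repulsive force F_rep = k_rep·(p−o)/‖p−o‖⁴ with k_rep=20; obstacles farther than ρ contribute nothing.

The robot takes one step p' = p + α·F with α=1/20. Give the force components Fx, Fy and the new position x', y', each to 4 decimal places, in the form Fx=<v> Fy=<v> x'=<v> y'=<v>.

F_att = 3/4·(g−p) = 3/4·(15,-4) = (11.2500,-3.0000)
o1: d²=202 > ρ²=38 → inactive
o2: d²=153 > ρ²=38 → inactive
o3: d²=34 ≤ ρ²=38; F_rep = 20·(3,5)/34² = (0.0519,0.0865)
F = F_att + ΣF_rep = (11.3019,-2.9135)
p' = p + 1/20·F = (-6.4349,1.8543)

Fx=11.3019 Fy=-2.9135 x'=-6.4349 y'=1.8543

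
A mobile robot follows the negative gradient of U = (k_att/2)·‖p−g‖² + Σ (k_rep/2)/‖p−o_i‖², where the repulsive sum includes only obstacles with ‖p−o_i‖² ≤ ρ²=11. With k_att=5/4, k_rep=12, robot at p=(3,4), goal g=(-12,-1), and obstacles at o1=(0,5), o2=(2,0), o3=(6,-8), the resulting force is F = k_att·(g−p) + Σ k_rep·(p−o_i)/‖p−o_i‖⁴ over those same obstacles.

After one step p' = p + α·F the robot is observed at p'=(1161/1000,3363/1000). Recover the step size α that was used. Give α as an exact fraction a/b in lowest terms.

α = 1/10

F_att = 5/4·(g−p) = 5/4·(-15,-5) = (-18.7500,-6.2500)
o1: d²=10 ≤ ρ²=11; F_rep = 12·(3,-1)/10² = (0.3600,-0.1200)
o2: d²=17 > ρ²=11 → inactive
o3: d²=153 > ρ²=11 → inactive
F = F_att + ΣF_rep = (-18.3900,-6.3700)
Δp = p'−p = (-1.8390,-0.6370); α = Δx/Fx = (-1839/1000) / (-1839/100) = 1/10
check: Δy/Fy = (-637/1000) / (-637/100) = 1/10 ✓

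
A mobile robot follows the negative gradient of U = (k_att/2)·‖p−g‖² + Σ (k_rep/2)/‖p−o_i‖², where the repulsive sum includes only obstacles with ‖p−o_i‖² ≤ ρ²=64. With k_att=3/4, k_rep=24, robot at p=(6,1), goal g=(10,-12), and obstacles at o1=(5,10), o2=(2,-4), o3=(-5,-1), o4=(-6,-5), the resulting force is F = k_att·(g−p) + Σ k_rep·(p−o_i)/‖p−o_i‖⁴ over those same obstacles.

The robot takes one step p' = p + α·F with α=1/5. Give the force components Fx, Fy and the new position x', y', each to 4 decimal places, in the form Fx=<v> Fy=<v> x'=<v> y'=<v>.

F_att = 3/4·(g−p) = 3/4·(4,-13) = (3.0000,-9.7500)
o1: d²=82 > ρ²=64 → inactive
o2: d²=41 ≤ ρ²=64; F_rep = 24·(4,5)/41² = (0.0571,0.0714)
o3: d²=125 > ρ²=64 → inactive
o4: d²=180 > ρ²=64 → inactive
F = F_att + ΣF_rep = (3.0571,-9.6786)
p' = p + 1/5·F = (6.6114,-0.9357)

Fx=3.0571 Fy=-9.6786 x'=6.6114 y'=-0.9357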